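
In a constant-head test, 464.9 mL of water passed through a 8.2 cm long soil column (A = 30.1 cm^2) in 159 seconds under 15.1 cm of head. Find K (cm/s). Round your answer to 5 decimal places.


Step 1: K = Q * L / (A * t * h)
Step 2: Numerator = 464.9 * 8.2 = 3812.18
Step 3: Denominator = 30.1 * 159 * 15.1 = 72267.09
Step 4: K = 3812.18 / 72267.09 = 0.05275 cm/s

0.05275


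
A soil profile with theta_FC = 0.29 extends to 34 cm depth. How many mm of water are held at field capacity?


Step 1: Water (mm) = theta_FC * depth (cm) * 10
Step 2: Water = 0.29 * 34 * 10
Step 3: Water = 98.6 mm

98.6


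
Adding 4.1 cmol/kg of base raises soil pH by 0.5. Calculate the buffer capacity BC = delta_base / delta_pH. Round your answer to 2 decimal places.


Step 1: BC = change in base / change in pH
Step 2: BC = 4.1 / 0.5
Step 3: BC = 8.2 cmol/(kg*pH unit)

8.2


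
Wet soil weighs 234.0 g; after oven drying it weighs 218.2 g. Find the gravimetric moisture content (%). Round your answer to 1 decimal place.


Step 1: Water mass = wet - dry = 234.0 - 218.2 = 15.8 g
Step 2: w = 100 * water mass / dry mass
Step 3: w = 100 * 15.8 / 218.2 = 7.2%

7.2


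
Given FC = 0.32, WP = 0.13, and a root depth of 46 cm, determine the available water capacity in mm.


Step 1: Available water = (FC - WP) * depth * 10
Step 2: AW = (0.32 - 0.13) * 46 * 10
Step 3: AW = 0.19 * 46 * 10
Step 4: AW = 87.4 mm

87.4


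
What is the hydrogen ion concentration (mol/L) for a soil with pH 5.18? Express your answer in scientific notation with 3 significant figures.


Step 1: [H+] = 10^(-pH)
Step 2: [H+] = 10^(-5.18)
Step 3: [H+] = 6.61e-06 mol/L

6.61e-06


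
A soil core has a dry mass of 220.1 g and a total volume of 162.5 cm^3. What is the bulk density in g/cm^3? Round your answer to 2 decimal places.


Step 1: Identify the formula: BD = dry mass / volume
Step 2: Substitute values: BD = 220.1 / 162.5
Step 3: BD = 1.35 g/cm^3

1.35


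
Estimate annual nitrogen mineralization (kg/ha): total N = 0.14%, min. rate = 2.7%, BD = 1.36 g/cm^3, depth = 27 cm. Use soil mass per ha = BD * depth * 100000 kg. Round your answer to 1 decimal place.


Step 1: Soil mass per ha = BD * depth * 100000 = 1.36 * 27 * 100000 = 3672000 kg
Step 2: Total N pool = soil mass * N%/100 = 3672000 * 0.14/100 = 5140.8 kg/ha
Step 3: N mineralized = N pool * rate%/100 = 5140.8 * 2.7/100 = 138.8 kg/ha/yr

138.8


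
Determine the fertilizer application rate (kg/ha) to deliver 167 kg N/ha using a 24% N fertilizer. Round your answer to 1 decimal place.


Step 1: Fertilizer rate = target N / (N content / 100)
Step 2: Rate = 167 / (24 / 100)
Step 3: Rate = 167 / 0.24
Step 4: Rate = 695.8 kg/ha

695.8


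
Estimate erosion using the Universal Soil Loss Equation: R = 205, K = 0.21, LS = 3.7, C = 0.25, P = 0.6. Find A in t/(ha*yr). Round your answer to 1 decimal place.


Step 1: A = R * K * LS * C * P
Step 2: R * K = 205 * 0.21 = 43.05
Step 3: (R*K) * LS = 43.05 * 3.7 = 159.285
Step 4: * C * P = 159.285 * 0.25 * 0.6 = 23.9
Step 5: A = 23.9 t/(ha*yr)

23.9


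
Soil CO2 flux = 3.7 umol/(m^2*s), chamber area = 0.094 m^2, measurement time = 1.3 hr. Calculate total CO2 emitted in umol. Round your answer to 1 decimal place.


Step 1: Convert time to seconds: 1.3 hr * 3600 = 4680.0 s
Step 2: Total = flux * area * time_s
Step 3: Total = 3.7 * 0.094 * 4680.0
Step 4: Total = 1627.7 umol

1627.7


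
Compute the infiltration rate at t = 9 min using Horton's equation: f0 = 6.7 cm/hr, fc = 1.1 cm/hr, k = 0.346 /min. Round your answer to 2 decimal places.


Step 1: f = fc + (f0 - fc) * exp(-k * t)
Step 2: exp(-0.346 * 9) = 0.044423
Step 3: f = 1.1 + (6.7 - 1.1) * 0.044423
Step 4: f = 1.1 + 5.6 * 0.044423
Step 5: f = 1.35 cm/hr

1.35


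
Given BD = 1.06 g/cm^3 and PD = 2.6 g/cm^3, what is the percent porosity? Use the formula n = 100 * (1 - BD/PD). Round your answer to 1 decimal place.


Step 1: Formula: n = 100 * (1 - BD / PD)
Step 2: n = 100 * (1 - 1.06 / 2.6)
Step 3: n = 100 * (1 - 0.40769)
Step 4: n = 59.2%

59.2


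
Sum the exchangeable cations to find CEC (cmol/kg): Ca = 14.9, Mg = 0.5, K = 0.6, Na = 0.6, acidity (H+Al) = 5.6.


Step 1: CEC = Ca + Mg + K + Na + (H+Al)
Step 2: CEC = 14.9 + 0.5 + 0.6 + 0.6 + 5.6
Step 3: CEC = 22.2 cmol/kg

22.2


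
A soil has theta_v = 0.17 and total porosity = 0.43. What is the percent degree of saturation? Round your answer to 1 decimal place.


Step 1: S = 100 * theta_v / n
Step 2: S = 100 * 0.17 / 0.43
Step 3: S = 39.5%

39.5


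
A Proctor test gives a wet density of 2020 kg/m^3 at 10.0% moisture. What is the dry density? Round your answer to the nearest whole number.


Step 1: Dry density = wet density / (1 + w/100)
Step 2: Dry density = 2020 / (1 + 10.0/100)
Step 3: Dry density = 2020 / 1.1
Step 4: Dry density = 1836 kg/m^3

1836


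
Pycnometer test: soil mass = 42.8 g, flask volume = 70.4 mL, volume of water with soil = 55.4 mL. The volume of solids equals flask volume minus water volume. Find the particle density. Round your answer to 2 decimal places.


Step 1: Volume of solids = flask volume - water volume with soil
Step 2: V_solids = 70.4 - 55.4 = 15.0 mL
Step 3: Particle density = mass / V_solids = 42.8 / 15.0 = 2.85 g/cm^3

2.85


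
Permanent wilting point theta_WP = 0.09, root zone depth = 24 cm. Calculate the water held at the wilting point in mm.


Step 1: Water (mm) = theta_WP * depth * 10
Step 2: Water = 0.09 * 24 * 10
Step 3: Water = 21.6 mm

21.6


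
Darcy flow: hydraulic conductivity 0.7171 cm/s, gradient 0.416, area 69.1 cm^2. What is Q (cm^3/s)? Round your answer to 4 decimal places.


Step 1: Apply Darcy's law: Q = K * i * A
Step 2: Q = 0.7171 * 0.416 * 69.1
Step 3: Q = 20.6135 cm^3/s

20.6135


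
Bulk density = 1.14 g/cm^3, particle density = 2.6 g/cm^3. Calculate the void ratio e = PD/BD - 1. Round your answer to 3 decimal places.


Step 1: e = PD / BD - 1
Step 2: e = 2.6 / 1.14 - 1
Step 3: e = 2.2807 - 1
Step 4: e = 1.281

1.281


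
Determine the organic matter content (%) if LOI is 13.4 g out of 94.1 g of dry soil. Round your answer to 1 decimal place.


Step 1: OM% = 100 * LOI / sample mass
Step 2: OM = 100 * 13.4 / 94.1
Step 3: OM = 14.2%

14.2


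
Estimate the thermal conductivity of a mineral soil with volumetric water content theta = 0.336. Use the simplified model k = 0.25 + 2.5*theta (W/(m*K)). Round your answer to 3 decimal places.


Step 1: k = 0.25 + 2.5 * theta
Step 2: k = 0.25 + 2.5 * 0.336
Step 3: k = 0.25 + 0.84
Step 4: k = 1.09 W/(m*K)

1.09


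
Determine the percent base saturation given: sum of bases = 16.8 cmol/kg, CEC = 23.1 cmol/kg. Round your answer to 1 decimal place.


Step 1: BS = 100 * (sum of bases) / CEC
Step 2: BS = 100 * 16.8 / 23.1
Step 3: BS = 72.7%

72.7


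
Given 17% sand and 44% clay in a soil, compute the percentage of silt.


Step 1: sand + silt + clay = 100%
Step 2: silt = 100 - sand - clay
Step 3: silt = 100 - 17 - 44
Step 4: silt = 39%

39


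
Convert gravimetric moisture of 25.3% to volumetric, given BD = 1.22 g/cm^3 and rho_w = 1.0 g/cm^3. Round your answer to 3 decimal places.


Step 1: theta = (w / 100) * BD / rho_w
Step 2: theta = (25.3 / 100) * 1.22 / 1.0
Step 3: theta = 0.253 * 1.22
Step 4: theta = 0.309

0.309


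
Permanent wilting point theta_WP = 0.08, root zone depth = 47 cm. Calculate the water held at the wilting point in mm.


Step 1: Water (mm) = theta_WP * depth * 10
Step 2: Water = 0.08 * 47 * 10
Step 3: Water = 37.6 mm

37.6


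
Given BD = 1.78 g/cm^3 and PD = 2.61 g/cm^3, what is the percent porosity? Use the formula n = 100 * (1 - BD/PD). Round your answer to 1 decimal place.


Step 1: Formula: n = 100 * (1 - BD / PD)
Step 2: n = 100 * (1 - 1.78 / 2.61)
Step 3: n = 100 * (1 - 0.68199)
Step 4: n = 31.8%

31.8


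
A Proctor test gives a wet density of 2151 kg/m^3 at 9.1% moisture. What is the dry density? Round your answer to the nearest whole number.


Step 1: Dry density = wet density / (1 + w/100)
Step 2: Dry density = 2151 / (1 + 9.1/100)
Step 3: Dry density = 2151 / 1.091
Step 4: Dry density = 1972 kg/m^3

1972


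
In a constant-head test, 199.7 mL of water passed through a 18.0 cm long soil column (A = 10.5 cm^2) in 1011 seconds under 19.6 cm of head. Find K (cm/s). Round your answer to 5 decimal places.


Step 1: K = Q * L / (A * t * h)
Step 2: Numerator = 199.7 * 18.0 = 3594.6
Step 3: Denominator = 10.5 * 1011 * 19.6 = 208063.8
Step 4: K = 3594.6 / 208063.8 = 0.01728 cm/s

0.01728


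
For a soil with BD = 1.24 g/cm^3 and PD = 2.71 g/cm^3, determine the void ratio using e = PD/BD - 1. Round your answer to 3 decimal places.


Step 1: e = PD / BD - 1
Step 2: e = 2.71 / 1.24 - 1
Step 3: e = 2.18548 - 1
Step 4: e = 1.185

1.185


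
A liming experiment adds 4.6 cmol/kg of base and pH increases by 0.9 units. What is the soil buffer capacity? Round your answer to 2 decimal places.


Step 1: BC = change in base / change in pH
Step 2: BC = 4.6 / 0.9
Step 3: BC = 5.11 cmol/(kg*pH unit)

5.11


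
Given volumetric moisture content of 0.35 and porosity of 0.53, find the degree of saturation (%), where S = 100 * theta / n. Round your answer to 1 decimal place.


Step 1: S = 100 * theta_v / n
Step 2: S = 100 * 0.35 / 0.53
Step 3: S = 66.0%

66.0


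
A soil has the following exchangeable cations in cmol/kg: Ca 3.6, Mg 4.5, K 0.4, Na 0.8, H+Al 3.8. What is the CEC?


Step 1: CEC = Ca + Mg + K + Na + (H+Al)
Step 2: CEC = 3.6 + 4.5 + 0.4 + 0.8 + 3.8
Step 3: CEC = 13.1 cmol/kg

13.1


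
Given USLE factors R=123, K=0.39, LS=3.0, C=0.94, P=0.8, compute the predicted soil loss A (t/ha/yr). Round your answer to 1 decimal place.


Step 1: A = R * K * LS * C * P
Step 2: R * K = 123 * 0.39 = 47.97
Step 3: (R*K) * LS = 47.97 * 3.0 = 143.91
Step 4: * C * P = 143.91 * 0.94 * 0.8 = 108.2
Step 5: A = 108.2 t/(ha*yr)

108.2


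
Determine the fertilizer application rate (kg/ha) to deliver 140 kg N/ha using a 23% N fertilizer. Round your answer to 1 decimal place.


Step 1: Fertilizer rate = target N / (N content / 100)
Step 2: Rate = 140 / (23 / 100)
Step 3: Rate = 140 / 0.23
Step 4: Rate = 608.7 kg/ha

608.7


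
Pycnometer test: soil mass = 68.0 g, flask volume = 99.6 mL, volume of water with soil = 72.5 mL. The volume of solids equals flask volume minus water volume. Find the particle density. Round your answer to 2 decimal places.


Step 1: Volume of solids = flask volume - water volume with soil
Step 2: V_solids = 99.6 - 72.5 = 27.1 mL
Step 3: Particle density = mass / V_solids = 68.0 / 27.1 = 2.51 g/cm^3

2.51


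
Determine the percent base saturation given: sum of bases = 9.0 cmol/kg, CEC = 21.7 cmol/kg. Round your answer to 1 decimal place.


Step 1: BS = 100 * (sum of bases) / CEC
Step 2: BS = 100 * 9.0 / 21.7
Step 3: BS = 41.5%

41.5


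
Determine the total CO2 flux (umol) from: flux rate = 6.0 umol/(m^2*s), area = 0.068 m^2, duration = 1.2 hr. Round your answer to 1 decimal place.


Step 1: Convert time to seconds: 1.2 hr * 3600 = 4320.0 s
Step 2: Total = flux * area * time_s
Step 3: Total = 6.0 * 0.068 * 4320.0
Step 4: Total = 1762.6 umol

1762.6


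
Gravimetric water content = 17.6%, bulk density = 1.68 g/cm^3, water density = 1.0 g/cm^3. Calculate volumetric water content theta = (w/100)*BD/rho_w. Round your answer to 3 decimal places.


Step 1: theta = (w / 100) * BD / rho_w
Step 2: theta = (17.6 / 100) * 1.68 / 1.0
Step 3: theta = 0.176 * 1.68
Step 4: theta = 0.296

0.296


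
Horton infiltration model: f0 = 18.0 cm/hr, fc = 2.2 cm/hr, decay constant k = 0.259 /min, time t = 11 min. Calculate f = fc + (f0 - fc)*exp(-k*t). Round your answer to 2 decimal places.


Step 1: f = fc + (f0 - fc) * exp(-k * t)
Step 2: exp(-0.259 * 11) = 0.057902
Step 3: f = 2.2 + (18.0 - 2.2) * 0.057902
Step 4: f = 2.2 + 15.8 * 0.057902
Step 5: f = 3.11 cm/hr

3.11


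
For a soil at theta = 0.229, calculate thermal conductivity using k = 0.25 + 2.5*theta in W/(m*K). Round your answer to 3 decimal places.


Step 1: k = 0.25 + 2.5 * theta
Step 2: k = 0.25 + 2.5 * 0.229
Step 3: k = 0.25 + 0.573
Step 4: k = 0.823 W/(m*K)

0.823


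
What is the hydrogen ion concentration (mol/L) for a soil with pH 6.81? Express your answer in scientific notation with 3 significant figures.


Step 1: [H+] = 10^(-pH)
Step 2: [H+] = 10^(-6.81)
Step 3: [H+] = 1.55e-07 mol/L

1.55e-07


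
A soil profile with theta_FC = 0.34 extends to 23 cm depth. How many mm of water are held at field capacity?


Step 1: Water (mm) = theta_FC * depth (cm) * 10
Step 2: Water = 0.34 * 23 * 10
Step 3: Water = 78.2 mm

78.2


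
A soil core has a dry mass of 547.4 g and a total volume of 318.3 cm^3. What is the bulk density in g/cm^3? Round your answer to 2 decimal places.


Step 1: Identify the formula: BD = dry mass / volume
Step 2: Substitute values: BD = 547.4 / 318.3
Step 3: BD = 1.72 g/cm^3

1.72


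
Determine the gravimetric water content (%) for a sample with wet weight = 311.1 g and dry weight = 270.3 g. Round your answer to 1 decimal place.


Step 1: Water mass = wet - dry = 311.1 - 270.3 = 40.8 g
Step 2: w = 100 * water mass / dry mass
Step 3: w = 100 * 40.8 / 270.3 = 15.1%

15.1


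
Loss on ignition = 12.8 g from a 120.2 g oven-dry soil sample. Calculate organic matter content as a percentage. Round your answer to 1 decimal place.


Step 1: OM% = 100 * LOI / sample mass
Step 2: OM = 100 * 12.8 / 120.2
Step 3: OM = 10.6%

10.6


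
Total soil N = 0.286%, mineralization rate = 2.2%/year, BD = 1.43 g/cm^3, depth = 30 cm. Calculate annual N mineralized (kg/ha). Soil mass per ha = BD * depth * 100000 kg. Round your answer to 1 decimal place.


Step 1: Soil mass per ha = BD * depth * 100000 = 1.43 * 30 * 100000 = 4290000 kg
Step 2: Total N pool = soil mass * N%/100 = 4290000 * 0.286/100 = 12269.4 kg/ha
Step 3: N mineralized = N pool * rate%/100 = 12269.4 * 2.2/100 = 269.9 kg/ha/yr

269.9


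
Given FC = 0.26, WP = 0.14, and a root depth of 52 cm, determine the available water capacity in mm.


Step 1: Available water = (FC - WP) * depth * 10
Step 2: AW = (0.26 - 0.14) * 52 * 10
Step 3: AW = 0.12 * 52 * 10
Step 4: AW = 62.4 mm

62.4


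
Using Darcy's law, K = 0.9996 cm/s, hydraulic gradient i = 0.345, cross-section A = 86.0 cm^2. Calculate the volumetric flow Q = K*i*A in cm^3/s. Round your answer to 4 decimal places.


Step 1: Apply Darcy's law: Q = K * i * A
Step 2: Q = 0.9996 * 0.345 * 86.0
Step 3: Q = 29.6581 cm^3/s

29.6581


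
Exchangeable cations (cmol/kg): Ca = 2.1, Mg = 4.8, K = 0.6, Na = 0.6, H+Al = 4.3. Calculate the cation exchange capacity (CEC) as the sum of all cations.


Step 1: CEC = Ca + Mg + K + Na + (H+Al)
Step 2: CEC = 2.1 + 4.8 + 0.6 + 0.6 + 4.3
Step 3: CEC = 12.4 cmol/kg

12.4


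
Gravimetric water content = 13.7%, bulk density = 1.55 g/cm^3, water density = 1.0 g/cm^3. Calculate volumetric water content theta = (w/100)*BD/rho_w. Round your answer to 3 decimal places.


Step 1: theta = (w / 100) * BD / rho_w
Step 2: theta = (13.7 / 100) * 1.55 / 1.0
Step 3: theta = 0.137 * 1.55
Step 4: theta = 0.212

0.212


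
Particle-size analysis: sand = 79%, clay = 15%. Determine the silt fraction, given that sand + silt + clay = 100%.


Step 1: sand + silt + clay = 100%
Step 2: silt = 100 - sand - clay
Step 3: silt = 100 - 79 - 15
Step 4: silt = 6%

6


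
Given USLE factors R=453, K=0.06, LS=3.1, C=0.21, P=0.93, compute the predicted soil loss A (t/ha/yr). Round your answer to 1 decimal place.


Step 1: A = R * K * LS * C * P
Step 2: R * K = 453 * 0.06 = 27.18
Step 3: (R*K) * LS = 27.18 * 3.1 = 84.258
Step 4: * C * P = 84.258 * 0.21 * 0.93 = 16.5
Step 5: A = 16.5 t/(ha*yr)

16.5


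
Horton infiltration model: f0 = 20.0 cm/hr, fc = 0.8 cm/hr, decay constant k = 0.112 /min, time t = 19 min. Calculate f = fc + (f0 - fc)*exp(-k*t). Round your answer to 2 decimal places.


Step 1: f = fc + (f0 - fc) * exp(-k * t)
Step 2: exp(-0.112 * 19) = 0.119075
Step 3: f = 0.8 + (20.0 - 0.8) * 0.119075
Step 4: f = 0.8 + 19.2 * 0.119075
Step 5: f = 3.09 cm/hr

3.09


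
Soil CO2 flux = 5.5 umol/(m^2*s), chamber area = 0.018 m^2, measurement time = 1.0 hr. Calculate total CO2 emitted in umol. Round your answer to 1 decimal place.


Step 1: Convert time to seconds: 1.0 hr * 3600 = 3600.0 s
Step 2: Total = flux * area * time_s
Step 3: Total = 5.5 * 0.018 * 3600.0
Step 4: Total = 356.4 umol

356.4


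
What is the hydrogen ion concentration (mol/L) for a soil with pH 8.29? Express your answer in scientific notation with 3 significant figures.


Step 1: [H+] = 10^(-pH)
Step 2: [H+] = 10^(-8.29)
Step 3: [H+] = 5.13e-09 mol/L

5.13e-09


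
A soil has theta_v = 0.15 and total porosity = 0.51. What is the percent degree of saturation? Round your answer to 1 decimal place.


Step 1: S = 100 * theta_v / n
Step 2: S = 100 * 0.15 / 0.51
Step 3: S = 29.4%

29.4


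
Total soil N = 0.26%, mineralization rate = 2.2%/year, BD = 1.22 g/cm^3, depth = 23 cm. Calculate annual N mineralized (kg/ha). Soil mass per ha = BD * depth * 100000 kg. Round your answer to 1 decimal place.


Step 1: Soil mass per ha = BD * depth * 100000 = 1.22 * 23 * 100000 = 2806000 kg
Step 2: Total N pool = soil mass * N%/100 = 2806000 * 0.26/100 = 7295.6 kg/ha
Step 3: N mineralized = N pool * rate%/100 = 7295.6 * 2.2/100 = 160.5 kg/ha/yr

160.5


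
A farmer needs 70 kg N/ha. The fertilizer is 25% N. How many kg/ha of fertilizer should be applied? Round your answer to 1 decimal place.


Step 1: Fertilizer rate = target N / (N content / 100)
Step 2: Rate = 70 / (25 / 100)
Step 3: Rate = 70 / 0.25
Step 4: Rate = 280.0 kg/ha

280.0


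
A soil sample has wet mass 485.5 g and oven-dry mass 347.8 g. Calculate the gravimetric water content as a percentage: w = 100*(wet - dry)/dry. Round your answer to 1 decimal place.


Step 1: Water mass = wet - dry = 485.5 - 347.8 = 137.7 g
Step 2: w = 100 * water mass / dry mass
Step 3: w = 100 * 137.7 / 347.8 = 39.6%

39.6


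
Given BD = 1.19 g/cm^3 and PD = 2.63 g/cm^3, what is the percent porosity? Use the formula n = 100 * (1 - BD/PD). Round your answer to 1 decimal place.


Step 1: Formula: n = 100 * (1 - BD / PD)
Step 2: n = 100 * (1 - 1.19 / 2.63)
Step 3: n = 100 * (1 - 0.45247)
Step 4: n = 54.8%

54.8


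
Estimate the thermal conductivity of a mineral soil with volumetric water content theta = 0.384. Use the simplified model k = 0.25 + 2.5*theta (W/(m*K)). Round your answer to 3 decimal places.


Step 1: k = 0.25 + 2.5 * theta
Step 2: k = 0.25 + 2.5 * 0.384
Step 3: k = 0.25 + 0.96
Step 4: k = 1.21 W/(m*K)

1.21


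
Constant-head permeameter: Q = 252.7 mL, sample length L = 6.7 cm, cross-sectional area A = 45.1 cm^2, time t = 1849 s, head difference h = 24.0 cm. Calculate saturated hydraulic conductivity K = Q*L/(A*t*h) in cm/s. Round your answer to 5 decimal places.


Step 1: K = Q * L / (A * t * h)
Step 2: Numerator = 252.7 * 6.7 = 1693.09
Step 3: Denominator = 45.1 * 1849 * 24.0 = 2001357.6
Step 4: K = 1693.09 / 2001357.6 = 0.00085 cm/s

0.00085


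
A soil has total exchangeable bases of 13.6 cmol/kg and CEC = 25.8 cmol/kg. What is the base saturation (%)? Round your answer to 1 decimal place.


Step 1: BS = 100 * (sum of bases) / CEC
Step 2: BS = 100 * 13.6 / 25.8
Step 3: BS = 52.7%

52.7


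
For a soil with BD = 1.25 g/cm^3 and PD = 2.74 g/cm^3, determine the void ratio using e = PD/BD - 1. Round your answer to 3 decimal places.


Step 1: e = PD / BD - 1
Step 2: e = 2.74 / 1.25 - 1
Step 3: e = 2.192 - 1
Step 4: e = 1.192

1.192


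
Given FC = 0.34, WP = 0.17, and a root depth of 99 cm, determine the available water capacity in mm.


Step 1: Available water = (FC - WP) * depth * 10
Step 2: AW = (0.34 - 0.17) * 99 * 10
Step 3: AW = 0.17 * 99 * 10
Step 4: AW = 168.3 mm

168.3


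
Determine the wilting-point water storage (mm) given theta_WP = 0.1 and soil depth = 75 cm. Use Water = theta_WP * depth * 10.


Step 1: Water (mm) = theta_WP * depth * 10
Step 2: Water = 0.1 * 75 * 10
Step 3: Water = 75.0 mm

75.0


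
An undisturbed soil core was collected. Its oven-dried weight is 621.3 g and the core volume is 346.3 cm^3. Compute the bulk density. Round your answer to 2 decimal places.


Step 1: Identify the formula: BD = dry mass / volume
Step 2: Substitute values: BD = 621.3 / 346.3
Step 3: BD = 1.79 g/cm^3

1.79


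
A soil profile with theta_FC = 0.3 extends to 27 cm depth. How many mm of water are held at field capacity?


Step 1: Water (mm) = theta_FC * depth (cm) * 10
Step 2: Water = 0.3 * 27 * 10
Step 3: Water = 81.0 mm

81.0


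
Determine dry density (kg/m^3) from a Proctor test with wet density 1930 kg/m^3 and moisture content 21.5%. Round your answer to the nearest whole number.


Step 1: Dry density = wet density / (1 + w/100)
Step 2: Dry density = 1930 / (1 + 21.5/100)
Step 3: Dry density = 1930 / 1.215
Step 4: Dry density = 1588 kg/m^3

1588


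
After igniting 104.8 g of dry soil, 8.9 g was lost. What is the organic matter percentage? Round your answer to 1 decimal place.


Step 1: OM% = 100 * LOI / sample mass
Step 2: OM = 100 * 8.9 / 104.8
Step 3: OM = 8.5%

8.5


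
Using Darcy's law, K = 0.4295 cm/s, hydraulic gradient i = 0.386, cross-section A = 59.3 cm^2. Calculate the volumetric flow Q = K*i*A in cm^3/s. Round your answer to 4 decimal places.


Step 1: Apply Darcy's law: Q = K * i * A
Step 2: Q = 0.4295 * 0.386 * 59.3
Step 3: Q = 9.8312 cm^3/s

9.8312


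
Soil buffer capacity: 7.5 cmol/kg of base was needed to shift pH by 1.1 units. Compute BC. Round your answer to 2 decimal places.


Step 1: BC = change in base / change in pH
Step 2: BC = 7.5 / 1.1
Step 3: BC = 6.82 cmol/(kg*pH unit)

6.82


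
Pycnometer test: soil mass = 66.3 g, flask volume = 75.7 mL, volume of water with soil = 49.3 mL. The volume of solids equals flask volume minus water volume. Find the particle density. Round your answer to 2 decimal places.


Step 1: Volume of solids = flask volume - water volume with soil
Step 2: V_solids = 75.7 - 49.3 = 26.4 mL
Step 3: Particle density = mass / V_solids = 66.3 / 26.4 = 2.51 g/cm^3

2.51


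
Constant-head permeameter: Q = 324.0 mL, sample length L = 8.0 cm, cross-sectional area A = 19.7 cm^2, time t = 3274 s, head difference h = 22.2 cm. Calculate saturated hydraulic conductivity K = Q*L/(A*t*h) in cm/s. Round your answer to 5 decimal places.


Step 1: K = Q * L / (A * t * h)
Step 2: Numerator = 324.0 * 8.0 = 2592.0
Step 3: Denominator = 19.7 * 3274 * 22.2 = 1431851.16
Step 4: K = 2592.0 / 1431851.16 = 0.00181 cm/s

0.00181


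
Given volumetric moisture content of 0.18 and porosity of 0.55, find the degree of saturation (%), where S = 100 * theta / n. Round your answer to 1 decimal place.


Step 1: S = 100 * theta_v / n
Step 2: S = 100 * 0.18 / 0.55
Step 3: S = 32.7%

32.7


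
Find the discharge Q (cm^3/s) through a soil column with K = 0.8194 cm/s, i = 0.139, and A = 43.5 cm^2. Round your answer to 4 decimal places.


Step 1: Apply Darcy's law: Q = K * i * A
Step 2: Q = 0.8194 * 0.139 * 43.5
Step 3: Q = 4.9545 cm^3/s

4.9545


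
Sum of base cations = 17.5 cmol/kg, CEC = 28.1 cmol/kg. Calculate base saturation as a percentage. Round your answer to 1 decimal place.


Step 1: BS = 100 * (sum of bases) / CEC
Step 2: BS = 100 * 17.5 / 28.1
Step 3: BS = 62.3%

62.3


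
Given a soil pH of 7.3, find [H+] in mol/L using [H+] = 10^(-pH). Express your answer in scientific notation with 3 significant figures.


Step 1: [H+] = 10^(-pH)
Step 2: [H+] = 10^(-7.3)
Step 3: [H+] = 5.01e-08 mol/L

5.01e-08


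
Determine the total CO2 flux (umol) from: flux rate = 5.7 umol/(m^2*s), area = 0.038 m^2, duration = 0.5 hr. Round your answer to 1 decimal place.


Step 1: Convert time to seconds: 0.5 hr * 3600 = 1800.0 s
Step 2: Total = flux * area * time_s
Step 3: Total = 5.7 * 0.038 * 1800.0
Step 4: Total = 389.9 umol

389.9


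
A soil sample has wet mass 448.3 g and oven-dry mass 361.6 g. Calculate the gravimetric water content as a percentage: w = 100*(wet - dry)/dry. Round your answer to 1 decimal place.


Step 1: Water mass = wet - dry = 448.3 - 361.6 = 86.7 g
Step 2: w = 100 * water mass / dry mass
Step 3: w = 100 * 86.7 / 361.6 = 24.0%

24.0


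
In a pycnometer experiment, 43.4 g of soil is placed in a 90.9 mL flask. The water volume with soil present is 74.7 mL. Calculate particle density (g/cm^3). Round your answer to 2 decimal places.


Step 1: Volume of solids = flask volume - water volume with soil
Step 2: V_solids = 90.9 - 74.7 = 16.2 mL
Step 3: Particle density = mass / V_solids = 43.4 / 16.2 = 2.68 g/cm^3

2.68


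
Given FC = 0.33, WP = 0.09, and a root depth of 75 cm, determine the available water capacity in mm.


Step 1: Available water = (FC - WP) * depth * 10
Step 2: AW = (0.33 - 0.09) * 75 * 10
Step 3: AW = 0.24 * 75 * 10
Step 4: AW = 180.0 mm

180.0


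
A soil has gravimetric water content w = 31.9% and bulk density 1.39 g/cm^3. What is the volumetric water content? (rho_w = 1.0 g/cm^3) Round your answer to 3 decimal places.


Step 1: theta = (w / 100) * BD / rho_w
Step 2: theta = (31.9 / 100) * 1.39 / 1.0
Step 3: theta = 0.319 * 1.39
Step 4: theta = 0.443

0.443


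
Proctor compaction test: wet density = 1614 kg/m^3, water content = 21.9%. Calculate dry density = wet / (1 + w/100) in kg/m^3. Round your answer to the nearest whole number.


Step 1: Dry density = wet density / (1 + w/100)
Step 2: Dry density = 1614 / (1 + 21.9/100)
Step 3: Dry density = 1614 / 1.219
Step 4: Dry density = 1324 kg/m^3

1324


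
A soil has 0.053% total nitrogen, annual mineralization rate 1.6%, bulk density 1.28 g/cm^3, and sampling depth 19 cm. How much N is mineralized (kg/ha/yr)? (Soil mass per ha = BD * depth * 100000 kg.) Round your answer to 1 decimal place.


Step 1: Soil mass per ha = BD * depth * 100000 = 1.28 * 19 * 100000 = 2432000 kg
Step 2: Total N pool = soil mass * N%/100 = 2432000 * 0.053/100 = 1288.96 kg/ha
Step 3: N mineralized = N pool * rate%/100 = 1288.96 * 1.6/100 = 20.6 kg/ha/yr

20.6


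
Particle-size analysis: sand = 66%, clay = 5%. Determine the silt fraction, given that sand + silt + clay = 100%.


Step 1: sand + silt + clay = 100%
Step 2: silt = 100 - sand - clay
Step 3: silt = 100 - 66 - 5
Step 4: silt = 29%

29


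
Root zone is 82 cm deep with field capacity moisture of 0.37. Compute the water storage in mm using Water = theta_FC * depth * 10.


Step 1: Water (mm) = theta_FC * depth (cm) * 10
Step 2: Water = 0.37 * 82 * 10
Step 3: Water = 303.4 mm

303.4


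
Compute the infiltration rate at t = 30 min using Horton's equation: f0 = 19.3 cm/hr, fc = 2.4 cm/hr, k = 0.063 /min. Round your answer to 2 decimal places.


Step 1: f = fc + (f0 - fc) * exp(-k * t)
Step 2: exp(-0.063 * 30) = 0.151072
Step 3: f = 2.4 + (19.3 - 2.4) * 0.151072
Step 4: f = 2.4 + 16.9 * 0.151072
Step 5: f = 4.95 cm/hr

4.95


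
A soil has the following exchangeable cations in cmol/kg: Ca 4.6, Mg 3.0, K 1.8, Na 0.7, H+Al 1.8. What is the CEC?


Step 1: CEC = Ca + Mg + K + Na + (H+Al)
Step 2: CEC = 4.6 + 3.0 + 1.8 + 0.7 + 1.8
Step 3: CEC = 11.9 cmol/kg

11.9


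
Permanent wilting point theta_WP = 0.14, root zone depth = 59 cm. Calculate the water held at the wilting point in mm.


Step 1: Water (mm) = theta_WP * depth * 10
Step 2: Water = 0.14 * 59 * 10
Step 3: Water = 82.6 mm

82.6


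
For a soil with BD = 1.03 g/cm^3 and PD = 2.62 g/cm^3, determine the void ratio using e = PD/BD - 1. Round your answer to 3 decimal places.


Step 1: e = PD / BD - 1
Step 2: e = 2.62 / 1.03 - 1
Step 3: e = 2.54369 - 1
Step 4: e = 1.544

1.544


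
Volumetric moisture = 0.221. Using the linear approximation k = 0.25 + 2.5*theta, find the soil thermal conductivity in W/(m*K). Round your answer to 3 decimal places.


Step 1: k = 0.25 + 2.5 * theta
Step 2: k = 0.25 + 2.5 * 0.221
Step 3: k = 0.25 + 0.553
Step 4: k = 0.803 W/(m*K)

0.803


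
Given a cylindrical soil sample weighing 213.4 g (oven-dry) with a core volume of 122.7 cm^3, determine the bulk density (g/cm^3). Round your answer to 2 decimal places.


Step 1: Identify the formula: BD = dry mass / volume
Step 2: Substitute values: BD = 213.4 / 122.7
Step 3: BD = 1.74 g/cm^3

1.74


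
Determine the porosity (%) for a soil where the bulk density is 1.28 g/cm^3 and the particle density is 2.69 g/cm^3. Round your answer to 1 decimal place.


Step 1: Formula: n = 100 * (1 - BD / PD)
Step 2: n = 100 * (1 - 1.28 / 2.69)
Step 3: n = 100 * (1 - 0.47584)
Step 4: n = 52.4%

52.4


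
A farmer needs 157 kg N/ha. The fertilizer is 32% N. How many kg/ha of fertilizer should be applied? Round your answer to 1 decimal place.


Step 1: Fertilizer rate = target N / (N content / 100)
Step 2: Rate = 157 / (32 / 100)
Step 3: Rate = 157 / 0.32
Step 4: Rate = 490.6 kg/ha

490.6


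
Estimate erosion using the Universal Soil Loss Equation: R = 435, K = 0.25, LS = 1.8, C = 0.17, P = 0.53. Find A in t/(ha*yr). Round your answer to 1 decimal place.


Step 1: A = R * K * LS * C * P
Step 2: R * K = 435 * 0.25 = 108.75
Step 3: (R*K) * LS = 108.75 * 1.8 = 195.75
Step 4: * C * P = 195.75 * 0.17 * 0.53 = 17.6
Step 5: A = 17.6 t/(ha*yr)

17.6


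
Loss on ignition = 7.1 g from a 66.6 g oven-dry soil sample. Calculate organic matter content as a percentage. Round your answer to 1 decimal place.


Step 1: OM% = 100 * LOI / sample mass
Step 2: OM = 100 * 7.1 / 66.6
Step 3: OM = 10.7%

10.7


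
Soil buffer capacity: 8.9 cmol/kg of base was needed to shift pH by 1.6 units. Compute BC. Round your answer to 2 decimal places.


Step 1: BC = change in base / change in pH
Step 2: BC = 8.9 / 1.6
Step 3: BC = 5.56 cmol/(kg*pH unit)

5.56


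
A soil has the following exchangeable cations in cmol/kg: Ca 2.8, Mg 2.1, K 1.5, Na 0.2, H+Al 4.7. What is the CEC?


Step 1: CEC = Ca + Mg + K + Na + (H+Al)
Step 2: CEC = 2.8 + 2.1 + 1.5 + 0.2 + 4.7
Step 3: CEC = 11.3 cmol/kg

11.3


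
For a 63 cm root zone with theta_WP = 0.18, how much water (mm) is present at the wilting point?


Step 1: Water (mm) = theta_WP * depth * 10
Step 2: Water = 0.18 * 63 * 10
Step 3: Water = 113.4 mm

113.4


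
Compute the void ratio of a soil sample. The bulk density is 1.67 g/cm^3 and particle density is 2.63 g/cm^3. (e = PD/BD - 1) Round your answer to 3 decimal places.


Step 1: e = PD / BD - 1
Step 2: e = 2.63 / 1.67 - 1
Step 3: e = 1.57485 - 1
Step 4: e = 0.575

0.575


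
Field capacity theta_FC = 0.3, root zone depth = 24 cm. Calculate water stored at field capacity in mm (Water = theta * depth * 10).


Step 1: Water (mm) = theta_FC * depth (cm) * 10
Step 2: Water = 0.3 * 24 * 10
Step 3: Water = 72.0 mm

72.0


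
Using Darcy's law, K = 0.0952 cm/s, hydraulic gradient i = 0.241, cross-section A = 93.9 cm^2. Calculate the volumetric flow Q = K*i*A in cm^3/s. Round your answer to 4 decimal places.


Step 1: Apply Darcy's law: Q = K * i * A
Step 2: Q = 0.0952 * 0.241 * 93.9
Step 3: Q = 2.1544 cm^3/s

2.1544


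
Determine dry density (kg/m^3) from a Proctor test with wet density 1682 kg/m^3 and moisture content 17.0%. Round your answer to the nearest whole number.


Step 1: Dry density = wet density / (1 + w/100)
Step 2: Dry density = 1682 / (1 + 17.0/100)
Step 3: Dry density = 1682 / 1.17
Step 4: Dry density = 1438 kg/m^3

1438


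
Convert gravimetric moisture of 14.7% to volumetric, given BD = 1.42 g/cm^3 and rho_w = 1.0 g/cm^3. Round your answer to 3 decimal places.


Step 1: theta = (w / 100) * BD / rho_w
Step 2: theta = (14.7 / 100) * 1.42 / 1.0
Step 3: theta = 0.147 * 1.42
Step 4: theta = 0.209

0.209


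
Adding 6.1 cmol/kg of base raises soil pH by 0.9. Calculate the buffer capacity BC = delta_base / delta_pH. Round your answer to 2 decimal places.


Step 1: BC = change in base / change in pH
Step 2: BC = 6.1 / 0.9
Step 3: BC = 6.78 cmol/(kg*pH unit)

6.78


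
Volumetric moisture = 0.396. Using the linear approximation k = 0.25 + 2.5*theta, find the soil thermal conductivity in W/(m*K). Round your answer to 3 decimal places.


Step 1: k = 0.25 + 2.5 * theta
Step 2: k = 0.25 + 2.5 * 0.396
Step 3: k = 0.25 + 0.99
Step 4: k = 1.24 W/(m*K)

1.24


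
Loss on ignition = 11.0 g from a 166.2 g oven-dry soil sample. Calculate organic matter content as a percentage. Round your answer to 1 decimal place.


Step 1: OM% = 100 * LOI / sample mass
Step 2: OM = 100 * 11.0 / 166.2
Step 3: OM = 6.6%

6.6


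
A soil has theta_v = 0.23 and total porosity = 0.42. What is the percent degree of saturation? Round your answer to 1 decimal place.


Step 1: S = 100 * theta_v / n
Step 2: S = 100 * 0.23 / 0.42
Step 3: S = 54.8%

54.8


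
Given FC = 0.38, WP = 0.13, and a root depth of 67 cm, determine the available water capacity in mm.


Step 1: Available water = (FC - WP) * depth * 10
Step 2: AW = (0.38 - 0.13) * 67 * 10
Step 3: AW = 0.25 * 67 * 10
Step 4: AW = 167.5 mm

167.5


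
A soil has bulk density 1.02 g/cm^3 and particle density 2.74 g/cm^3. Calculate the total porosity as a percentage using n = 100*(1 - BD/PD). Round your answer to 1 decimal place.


Step 1: Formula: n = 100 * (1 - BD / PD)
Step 2: n = 100 * (1 - 1.02 / 2.74)
Step 3: n = 100 * (1 - 0.37226)
Step 4: n = 62.8%

62.8


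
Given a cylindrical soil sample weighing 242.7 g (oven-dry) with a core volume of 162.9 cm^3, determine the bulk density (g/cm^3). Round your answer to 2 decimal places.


Step 1: Identify the formula: BD = dry mass / volume
Step 2: Substitute values: BD = 242.7 / 162.9
Step 3: BD = 1.49 g/cm^3

1.49


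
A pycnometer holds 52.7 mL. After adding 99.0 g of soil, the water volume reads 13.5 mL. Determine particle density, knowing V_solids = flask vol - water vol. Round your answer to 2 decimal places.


Step 1: Volume of solids = flask volume - water volume with soil
Step 2: V_solids = 52.7 - 13.5 = 39.2 mL
Step 3: Particle density = mass / V_solids = 99.0 / 39.2 = 2.53 g/cm^3

2.53


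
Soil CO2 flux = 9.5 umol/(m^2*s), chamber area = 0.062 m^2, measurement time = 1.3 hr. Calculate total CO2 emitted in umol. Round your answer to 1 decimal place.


Step 1: Convert time to seconds: 1.3 hr * 3600 = 4680.0 s
Step 2: Total = flux * area * time_s
Step 3: Total = 9.5 * 0.062 * 4680.0
Step 4: Total = 2756.5 umol

2756.5


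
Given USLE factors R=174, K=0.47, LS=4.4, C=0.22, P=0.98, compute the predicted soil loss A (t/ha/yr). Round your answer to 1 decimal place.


Step 1: A = R * K * LS * C * P
Step 2: R * K = 174 * 0.47 = 81.78
Step 3: (R*K) * LS = 81.78 * 4.4 = 359.832
Step 4: * C * P = 359.832 * 0.22 * 0.98 = 77.6
Step 5: A = 77.6 t/(ha*yr)

77.6


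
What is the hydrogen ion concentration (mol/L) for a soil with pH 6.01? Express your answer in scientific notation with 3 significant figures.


Step 1: [H+] = 10^(-pH)
Step 2: [H+] = 10^(-6.01)
Step 3: [H+] = 9.77e-07 mol/L

9.77e-07


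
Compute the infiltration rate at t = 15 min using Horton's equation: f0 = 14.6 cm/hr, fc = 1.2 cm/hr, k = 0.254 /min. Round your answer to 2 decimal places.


Step 1: f = fc + (f0 - fc) * exp(-k * t)
Step 2: exp(-0.254 * 15) = 0.022148
Step 3: f = 1.2 + (14.6 - 1.2) * 0.022148
Step 4: f = 1.2 + 13.4 * 0.022148
Step 5: f = 1.5 cm/hr

1.5


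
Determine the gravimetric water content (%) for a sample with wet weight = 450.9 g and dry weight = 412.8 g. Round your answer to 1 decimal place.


Step 1: Water mass = wet - dry = 450.9 - 412.8 = 38.1 g
Step 2: w = 100 * water mass / dry mass
Step 3: w = 100 * 38.1 / 412.8 = 9.2%

9.2


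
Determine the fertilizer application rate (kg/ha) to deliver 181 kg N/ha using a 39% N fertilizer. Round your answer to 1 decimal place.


Step 1: Fertilizer rate = target N / (N content / 100)
Step 2: Rate = 181 / (39 / 100)
Step 3: Rate = 181 / 0.39
Step 4: Rate = 464.1 kg/ha

464.1


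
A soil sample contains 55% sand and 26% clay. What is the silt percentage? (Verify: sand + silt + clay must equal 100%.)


Step 1: sand + silt + clay = 100%
Step 2: silt = 100 - sand - clay
Step 3: silt = 100 - 55 - 26
Step 4: silt = 19%

19


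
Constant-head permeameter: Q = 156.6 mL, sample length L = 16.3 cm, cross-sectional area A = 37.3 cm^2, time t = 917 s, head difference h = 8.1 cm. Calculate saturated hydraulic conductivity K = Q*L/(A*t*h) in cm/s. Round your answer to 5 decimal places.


Step 1: K = Q * L / (A * t * h)
Step 2: Numerator = 156.6 * 16.3 = 2552.58
Step 3: Denominator = 37.3 * 917 * 8.1 = 277053.21
Step 4: K = 2552.58 / 277053.21 = 0.00921 cm/s

0.00921


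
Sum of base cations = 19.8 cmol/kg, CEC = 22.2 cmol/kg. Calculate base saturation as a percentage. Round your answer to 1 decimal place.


Step 1: BS = 100 * (sum of bases) / CEC
Step 2: BS = 100 * 19.8 / 22.2
Step 3: BS = 89.2%

89.2


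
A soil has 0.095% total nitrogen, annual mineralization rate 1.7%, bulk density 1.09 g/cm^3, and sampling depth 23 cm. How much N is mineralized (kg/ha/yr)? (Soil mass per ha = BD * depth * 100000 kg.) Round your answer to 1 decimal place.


Step 1: Soil mass per ha = BD * depth * 100000 = 1.09 * 23 * 100000 = 2507000 kg
Step 2: Total N pool = soil mass * N%/100 = 2507000 * 0.095/100 = 2381.65 kg/ha
Step 3: N mineralized = N pool * rate%/100 = 2381.65 * 1.7/100 = 40.5 kg/ha/yr

40.5


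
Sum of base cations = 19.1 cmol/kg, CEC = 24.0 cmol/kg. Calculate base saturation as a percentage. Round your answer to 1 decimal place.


Step 1: BS = 100 * (sum of bases) / CEC
Step 2: BS = 100 * 19.1 / 24.0
Step 3: BS = 79.6%

79.6


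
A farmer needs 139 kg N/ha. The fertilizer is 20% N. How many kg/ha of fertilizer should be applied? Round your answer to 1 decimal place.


Step 1: Fertilizer rate = target N / (N content / 100)
Step 2: Rate = 139 / (20 / 100)
Step 3: Rate = 139 / 0.2
Step 4: Rate = 695.0 kg/ha

695.0


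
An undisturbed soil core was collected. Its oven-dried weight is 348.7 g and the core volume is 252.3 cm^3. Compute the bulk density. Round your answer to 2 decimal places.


Step 1: Identify the formula: BD = dry mass / volume
Step 2: Substitute values: BD = 348.7 / 252.3
Step 3: BD = 1.38 g/cm^3

1.38


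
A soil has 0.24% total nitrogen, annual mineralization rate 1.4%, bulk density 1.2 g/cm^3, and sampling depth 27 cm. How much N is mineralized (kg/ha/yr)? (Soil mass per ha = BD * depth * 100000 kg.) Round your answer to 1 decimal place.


Step 1: Soil mass per ha = BD * depth * 100000 = 1.2 * 27 * 100000 = 3240000 kg
Step 2: Total N pool = soil mass * N%/100 = 3240000 * 0.24/100 = 7776.0 kg/ha
Step 3: N mineralized = N pool * rate%/100 = 7776.0 * 1.4/100 = 108.9 kg/ha/yr

108.9


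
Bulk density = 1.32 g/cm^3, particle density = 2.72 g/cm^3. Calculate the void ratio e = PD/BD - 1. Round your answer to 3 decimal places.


Step 1: e = PD / BD - 1
Step 2: e = 2.72 / 1.32 - 1
Step 3: e = 2.06061 - 1
Step 4: e = 1.061

1.061


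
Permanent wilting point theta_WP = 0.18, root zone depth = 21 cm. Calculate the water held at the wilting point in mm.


Step 1: Water (mm) = theta_WP * depth * 10
Step 2: Water = 0.18 * 21 * 10
Step 3: Water = 37.8 mm

37.8


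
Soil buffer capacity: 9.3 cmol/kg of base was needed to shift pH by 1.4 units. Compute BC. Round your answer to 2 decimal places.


Step 1: BC = change in base / change in pH
Step 2: BC = 9.3 / 1.4
Step 3: BC = 6.64 cmol/(kg*pH unit)

6.64


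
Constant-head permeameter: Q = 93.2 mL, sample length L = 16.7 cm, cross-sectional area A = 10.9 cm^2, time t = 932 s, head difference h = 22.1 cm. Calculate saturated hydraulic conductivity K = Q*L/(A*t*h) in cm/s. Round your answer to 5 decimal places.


Step 1: K = Q * L / (A * t * h)
Step 2: Numerator = 93.2 * 16.7 = 1556.44
Step 3: Denominator = 10.9 * 932 * 22.1 = 224509.48
Step 4: K = 1556.44 / 224509.48 = 0.00693 cm/s

0.00693


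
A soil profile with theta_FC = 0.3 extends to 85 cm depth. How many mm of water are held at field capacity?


Step 1: Water (mm) = theta_FC * depth (cm) * 10
Step 2: Water = 0.3 * 85 * 10
Step 3: Water = 255.0 mm

255.0
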